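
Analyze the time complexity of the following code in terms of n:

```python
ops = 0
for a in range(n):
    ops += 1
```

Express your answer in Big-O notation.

Each loop level contributes: n. Multiplying the contributions gives O(n).

Answer: O(n)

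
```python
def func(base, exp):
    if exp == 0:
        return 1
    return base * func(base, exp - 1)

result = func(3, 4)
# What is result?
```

func(3, 4) = 3 * 3 * 3 * 3 = 81

Answer: 81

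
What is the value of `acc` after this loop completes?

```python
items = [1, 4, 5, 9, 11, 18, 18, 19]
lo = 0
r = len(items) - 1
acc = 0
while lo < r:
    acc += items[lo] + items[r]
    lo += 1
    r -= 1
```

Sum of pairs from ends
`acc` takes the values: 0 → 20 → 42 → 65 → 85

Answer: 85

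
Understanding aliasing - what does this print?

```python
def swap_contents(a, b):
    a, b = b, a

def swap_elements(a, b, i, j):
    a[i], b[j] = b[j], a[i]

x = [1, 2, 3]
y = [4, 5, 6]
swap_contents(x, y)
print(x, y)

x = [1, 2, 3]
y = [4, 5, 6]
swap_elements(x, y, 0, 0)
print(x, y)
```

Key concept: parameter rebinding vs mutation.
Step by step:
`x = [1, 2, 3]` → x = [1, 2, 3]
`y = [4, 5, 6]` → y = [4, 5, 6]
`swap_contents(x, y)` → no visible change to tracked variables
`print(x, y)` → prints [1, 2, 3] [4, 5, 6]
`x = [1, 2, 3]` → x = [1, 2, 3]
`y = [4, 5, 6]` → y = [4, 5, 6]
`swap_elements(x, y, 0, 0)` → x = [4, 2, 3]; y = [1, 5, 6]
`print(x, y)` → prints [4, 2, 3] [1, 5, 6]

Answer:
[1, 2, 3] [4, 5, 6]
[4, 2, 3] [1, 5, 6]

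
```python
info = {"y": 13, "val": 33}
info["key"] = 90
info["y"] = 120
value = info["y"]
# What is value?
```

Trace:
`info = {"y": 13, "val": 33}` → info = {'y': 13, 'val': 33}
`info["key"] = 90` → info = {'y': 13, 'val': 33, 'key': 90}
`info["y"] = 120` → info = {'y': 120, 'val': 33, 'key': 90}
`value = info["y"]` → value = 120
So value = 120

Answer: 120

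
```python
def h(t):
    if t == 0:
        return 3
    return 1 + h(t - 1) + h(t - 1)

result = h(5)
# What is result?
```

h(t) = 1 + 2·h(t-1), h(0)=3. Closed form: (3+1)·2^5 - 1 = 127.

Answer: 127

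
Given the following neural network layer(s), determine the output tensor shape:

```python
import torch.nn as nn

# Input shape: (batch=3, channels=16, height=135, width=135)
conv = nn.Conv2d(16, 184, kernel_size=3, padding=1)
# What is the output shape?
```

Input: (3, 16, 135, 135) -> Output: (3, 184, 135, 135)

Answer: (3, 184, 135, 135)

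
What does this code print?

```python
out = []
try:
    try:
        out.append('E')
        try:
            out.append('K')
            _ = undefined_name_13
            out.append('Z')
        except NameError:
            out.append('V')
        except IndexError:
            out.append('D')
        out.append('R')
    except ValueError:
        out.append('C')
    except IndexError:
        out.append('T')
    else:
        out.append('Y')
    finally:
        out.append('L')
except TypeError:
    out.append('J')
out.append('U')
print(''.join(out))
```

Execution trace: 'E' (try body) → 'K' (inner try body) → 'V' (inner except NameError) → 'R' (try body, no exception) → 'Y' (else) → 'L' (finally) → 'U' (after the try/except). Output: EKVRYLU

Answer: EKVRYLU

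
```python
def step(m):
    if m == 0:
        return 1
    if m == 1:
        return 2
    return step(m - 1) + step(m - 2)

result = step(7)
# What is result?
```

Build up from base cases: step(0)=1, step(1)=2, step(2)=3, step(3)=5, step(4)=8, step(5)=13, step(6)=21, ..., step(7)=34

Answer: 34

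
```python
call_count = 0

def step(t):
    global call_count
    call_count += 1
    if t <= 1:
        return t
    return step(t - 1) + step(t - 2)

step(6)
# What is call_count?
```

Calls(t) = 1 + Calls(t-1) + Calls(t-2); Calls(0)=Calls(1)=1. For t=6 this gives 25.

Answer: 25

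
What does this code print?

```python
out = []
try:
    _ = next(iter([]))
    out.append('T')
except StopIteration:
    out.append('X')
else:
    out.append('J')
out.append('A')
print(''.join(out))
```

Execution trace: 'X' (except StopIteration) → 'A' (after the try/except). Output: XA

Answer: XA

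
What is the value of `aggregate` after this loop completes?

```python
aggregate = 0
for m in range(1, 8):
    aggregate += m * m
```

Sum of squares 1² to 7² = 140
`aggregate` takes the values: 0 → 1 → 5 → 14 → 30 → 55 → 91 → 140

Answer: 140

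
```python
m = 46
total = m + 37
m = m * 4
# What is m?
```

Trace:
`m = 46` → m = 46
`total = m + 37` → total = 83
`m = m * 4` → m = 184
So m = 184

Answer: 184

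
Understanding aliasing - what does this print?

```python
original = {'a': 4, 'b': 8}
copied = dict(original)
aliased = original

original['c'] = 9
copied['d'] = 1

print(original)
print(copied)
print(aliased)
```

Key concept: dict() creates copy, assignment creates alias.
Step by step:
`original = {'a': 4, 'b': 8}` → original = {'a': 4, 'b': 8}
`copied = dict(original)` → copied = {'a': 4, 'b': 8}
`aliased = original` → aliased = {'a': 4, 'b': 8} (same object as original)
`original['c'] = 9` → original = {'a': 4, 'b': 8, 'c': 9} (same object as aliased); aliased = {'a': 4, 'b': 8, 'c': 9} (same object as original)
`copied['d'] = 1` → copied = {'a': 4, 'b': 8, 'd': 1}
`print(original)` → prints {'a': 4, 'b': 8, 'c': 9}
`print(copied)` → prints {'a': 4, 'b': 8, 'd': 1}
`print(aliased)` → prints {'a': 4, 'b': 8, 'c': 9}

Answer:
{'a': 4, 'b': 8, 'c': 9}
{'a': 4, 'b': 8, 'd': 1}
{'a': 4, 'b': 8, 'c': 9}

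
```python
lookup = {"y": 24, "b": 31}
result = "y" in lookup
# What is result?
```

Trace:
`lookup = {"y": 24, "b": 31}` → lookup = {'y': 24, 'b': 31}
`result = "y" in lookup` → result = True
So result = True

Answer: True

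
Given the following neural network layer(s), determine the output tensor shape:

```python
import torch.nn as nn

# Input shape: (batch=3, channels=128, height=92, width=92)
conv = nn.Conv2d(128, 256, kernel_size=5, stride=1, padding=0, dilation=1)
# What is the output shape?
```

Input: (3, 128, 92, 92) -> Output: (3, 256, 88, 88)

Answer: (3, 256, 88, 88)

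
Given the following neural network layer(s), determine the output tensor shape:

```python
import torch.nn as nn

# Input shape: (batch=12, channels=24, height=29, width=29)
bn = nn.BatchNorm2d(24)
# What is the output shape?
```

Input: (12, 24, 29, 29) -> Output: (12, 24, 29, 29)

Answer: (12, 24, 29, 29)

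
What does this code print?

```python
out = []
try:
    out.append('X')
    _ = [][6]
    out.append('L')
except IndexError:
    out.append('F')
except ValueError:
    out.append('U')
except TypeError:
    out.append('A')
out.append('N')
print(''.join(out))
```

Execution trace: 'X' (try body) → 'F' (except IndexError) → 'N' (after the try/except). Output: XFN

Answer: XFN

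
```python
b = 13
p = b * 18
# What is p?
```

Trace:
`b = 13` → b = 13
`p = b * 18` → p = 234
So p = 234

Answer: 234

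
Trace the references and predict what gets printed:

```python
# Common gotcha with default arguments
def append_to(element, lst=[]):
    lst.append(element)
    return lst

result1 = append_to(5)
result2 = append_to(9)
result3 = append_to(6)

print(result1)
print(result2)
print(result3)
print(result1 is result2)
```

Key concept: mutable default argument gotcha.
Step by step:
`result1 = append_to(5)` → result1 = [5]
`result2 = append_to(9)` → result1 = [5, 9] (same object as result2); result2 = [5, 9] (same object as result1)
`result3 = append_to(6)` → result1 = [5, 9, 6] (same object as result2, result3); result2 = [5, 9, 6] (same object as result1, result3); result3 = [5, 9, 6] (same object as result1, result2)
`print(result1)` → prints [5, 9, 6]
`print(result2)` → prints [5, 9, 6]
`print(result3)` → prints [5, 9, 6]
`print(result1 is result2)` → prints True

Answer:
[5, 9, 6]
[5, 9, 6]
[5, 9, 6]
True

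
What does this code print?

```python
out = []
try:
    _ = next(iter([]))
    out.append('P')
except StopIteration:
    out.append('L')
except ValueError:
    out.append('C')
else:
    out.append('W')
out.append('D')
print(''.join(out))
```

Execution trace: 'L' (except StopIteration) → 'D' (after the try/except). Output: LD

Answer: LD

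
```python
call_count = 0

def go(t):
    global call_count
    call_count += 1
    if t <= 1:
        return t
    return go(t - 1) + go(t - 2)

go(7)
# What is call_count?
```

Calls(t) = 1 + Calls(t-1) + Calls(t-2); Calls(0)=Calls(1)=1. For t=7 this gives 41.

Answer: 41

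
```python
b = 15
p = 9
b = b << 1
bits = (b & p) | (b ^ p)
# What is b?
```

Trace:
`b = 15` → b = 15
`p = 9` → p = 9
`b = b << 1` → b = 30
`bits = (b & p) | (b ^ p)` → bits = 31
So b = 30

Answer: 30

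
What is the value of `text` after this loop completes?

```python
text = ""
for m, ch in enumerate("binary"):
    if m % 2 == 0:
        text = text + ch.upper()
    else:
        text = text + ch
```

Uppercase even positions in 'binary'
`text` takes the values: "" → "B" → "Bi" → "BiN" → "BiNa" → "BiNaR" → "BiNaRy"

Answer: "BiNaRy"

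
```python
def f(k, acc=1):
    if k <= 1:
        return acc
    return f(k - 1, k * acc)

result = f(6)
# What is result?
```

Accumulator trace (n, acc): (6, 1) -> (5, 6) -> (4, 30) -> (3, 120) -> (2, 360) -> (1, 720) -> return 720

Answer: 720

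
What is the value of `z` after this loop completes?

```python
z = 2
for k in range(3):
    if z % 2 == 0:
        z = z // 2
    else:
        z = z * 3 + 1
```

Collatz-style transformation from 2
`z` takes the values: 2 → 1 → 4 → 2

Answer: 2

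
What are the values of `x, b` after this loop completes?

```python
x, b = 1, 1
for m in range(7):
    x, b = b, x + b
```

Fibonacci: after 7 iterations
`x, b` takes the values: (1, 1) → (1, 2) → (2, 3) → (3, 5) → (5, 8) → (8, 13) → (13, 21) → (21, 34)

Answer: 21, 34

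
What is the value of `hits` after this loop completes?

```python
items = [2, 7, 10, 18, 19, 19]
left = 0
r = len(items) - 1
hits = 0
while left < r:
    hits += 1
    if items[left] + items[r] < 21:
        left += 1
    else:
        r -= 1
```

Steps to find pair summing to 21
`hits` takes the values: 0 → 1 → 2 → 3 → 4 → 5

Answer: 5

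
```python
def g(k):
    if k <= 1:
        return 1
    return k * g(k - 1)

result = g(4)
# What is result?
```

g(4) = 4 * 3 * 2 * 1 = 24

Answer: 24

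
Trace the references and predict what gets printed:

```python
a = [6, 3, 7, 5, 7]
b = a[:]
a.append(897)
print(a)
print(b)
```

Key concept: slice [:] creates copy.
Step by step:
`a = [6, 3, 7, 5, 7]` → a = [6, 3, 7, 5, 7]
`b = a[:]` → b = [6, 3, 7, 5, 7]
`a.append(897)` → a = [6, 3, 7, 5, 7, 897]
`print(a)` → prints [6, 3, 7, 5, 7, 897]
`print(b)` → prints [6, 3, 7, 5, 7]

Answer:
[6, 3, 7, 5, 7, 897]
[6, 3, 7, 5, 7]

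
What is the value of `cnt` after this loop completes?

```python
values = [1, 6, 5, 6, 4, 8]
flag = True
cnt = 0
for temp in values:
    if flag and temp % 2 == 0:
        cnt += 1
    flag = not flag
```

Count even values at even positions
`cnt` takes the values: 0 → 1

Answer: 1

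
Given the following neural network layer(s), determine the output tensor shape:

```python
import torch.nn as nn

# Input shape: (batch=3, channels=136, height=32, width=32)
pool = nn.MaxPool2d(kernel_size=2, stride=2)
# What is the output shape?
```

Input: (3, 136, 32, 32) -> Output: (3, 136, 16, 16)

Answer: (3, 136, 16, 16)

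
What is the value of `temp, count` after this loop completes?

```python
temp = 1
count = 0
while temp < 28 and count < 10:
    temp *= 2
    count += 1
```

Double until >= 28 or 10 iterations
`temp, count` takes the values: (1, 0) → (2, 0) → (2, 1) → (4, 1) → (4, 2) → (8, 2) → (8, 3) → (16, 3) → (16, 4) → (32, 4) → (32, 5)

Answer: 32, 5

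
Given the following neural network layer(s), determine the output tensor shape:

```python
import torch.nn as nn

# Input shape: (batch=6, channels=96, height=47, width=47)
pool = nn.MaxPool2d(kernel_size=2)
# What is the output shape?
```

Input: (6, 96, 47, 47) -> Output: (6, 96, 23, 23)

Answer: (6, 96, 23, 23)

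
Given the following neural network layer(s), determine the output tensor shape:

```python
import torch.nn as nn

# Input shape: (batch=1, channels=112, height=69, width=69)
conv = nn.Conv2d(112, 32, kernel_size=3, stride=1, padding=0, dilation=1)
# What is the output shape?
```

Input: (1, 112, 69, 69) -> Output: (1, 32, 67, 67)

Answer: (1, 32, 67, 67)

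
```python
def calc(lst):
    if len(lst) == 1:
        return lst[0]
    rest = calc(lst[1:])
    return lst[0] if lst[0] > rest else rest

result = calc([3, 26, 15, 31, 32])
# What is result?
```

Recursive max over [3, 26, 15, 31, 32] = 32

Answer: 32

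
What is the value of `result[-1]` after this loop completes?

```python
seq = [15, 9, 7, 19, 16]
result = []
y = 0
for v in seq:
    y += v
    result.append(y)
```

Cumulative sum ends at 66
`result` takes the values: [] → [15] → [15, 24] → [15, 24, 31] → [15, 24, 31, 50] → [15, 24, 31, 50, 66]
So `result[-1]` = 66

Answer: 66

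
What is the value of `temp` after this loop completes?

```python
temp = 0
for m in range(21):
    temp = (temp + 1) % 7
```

Increment mod 7, 21 times = 0
`temp` takes the values: 0 → 1 → 2 → 3 → 4 → 5 → 6 → 0 → 1 → 2 → 3 → 4 → 5 → 6 → 0 → 1 → 2 → 3 → 4 → 5 → 6 → 0

Answer: 0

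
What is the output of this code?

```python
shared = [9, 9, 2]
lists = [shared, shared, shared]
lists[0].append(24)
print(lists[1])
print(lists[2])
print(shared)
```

Key concept: list of same reference.
Step by step:
`shared = [9, 9, 2]` → shared = [9, 9, 2]
`lists = [shared, shared, shared]` → lists = [[9, 9, 2], [9, 9, 2], [9, 9, 2]]
`lists[0].append(24)` → shared = [9, 9, 2, 24]; lists = [[9, 9, 2, 24], [9, 9, 2, 24], [9, 9, 2, 24]]
`print(lists[1])` → prints [9, 9, 2, 24]
`print(lists[2])` → prints [9, 9, 2, 24]
`print(shared)` → prints [9, 9, 2, 24]

Answer:
[9, 9, 2, 24]
[9, 9, 2, 24]
[9, 9, 2, 24]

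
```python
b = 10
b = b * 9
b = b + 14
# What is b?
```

Trace:
`b = 10` → b = 10
`b = b * 9` → b = 90
`b = b + 14` → b = 104
So b = 104

Answer: 104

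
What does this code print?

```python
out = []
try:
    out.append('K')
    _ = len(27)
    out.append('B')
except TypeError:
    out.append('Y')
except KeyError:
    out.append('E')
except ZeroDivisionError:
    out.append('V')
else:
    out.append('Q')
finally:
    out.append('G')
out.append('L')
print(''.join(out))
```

Execution trace: 'K' (try body) → 'Y' (except TypeError) → 'G' (finally) → 'L' (after the try/except). Output: KYGL

Answer: KYGL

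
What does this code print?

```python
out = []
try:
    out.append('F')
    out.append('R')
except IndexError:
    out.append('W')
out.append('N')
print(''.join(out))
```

Execution trace: 'F' (try body) → 'R' (try body, no exception) → 'N' (after the try/except). Output: FRN

Answer: FRN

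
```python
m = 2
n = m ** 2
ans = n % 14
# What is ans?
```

Trace:
`m = 2` → m = 2
`n = m ** 2` → n = 4
`ans = n % 14` → ans = 4
So ans = 4

Answer: 4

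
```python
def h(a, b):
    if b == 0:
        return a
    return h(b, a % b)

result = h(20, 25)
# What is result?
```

h(20, 25) -> h(25, 20) -> h(20, 5) -> h(5, 0) -> 5

Answer: 5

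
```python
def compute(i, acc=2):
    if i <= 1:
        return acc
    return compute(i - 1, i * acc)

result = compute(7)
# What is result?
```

Accumulator trace (n, acc): (7, 2) -> (6, 14) -> (5, 84) -> (4, 420) -> (3, 1680) -> (2, 5040) -> (1, 10080) -> return 10080

Answer: 10080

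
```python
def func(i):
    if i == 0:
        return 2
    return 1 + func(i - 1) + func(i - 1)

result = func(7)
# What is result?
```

func(i) = 1 + 2·func(i-1), func(0)=2. Closed form: (2+1)·2^7 - 1 = 383.

Answer: 383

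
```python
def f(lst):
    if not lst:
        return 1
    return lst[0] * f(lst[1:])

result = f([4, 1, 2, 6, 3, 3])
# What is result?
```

Product over [4, 1, 2, 6, 3, 3] = 4 * 1 * 2 * 6 * 3 * 3 = 432

Answer: 432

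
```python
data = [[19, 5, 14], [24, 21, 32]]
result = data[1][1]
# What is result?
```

Trace:
`data = [[19, 5, 14], [24, 21, 32]]` → data = [[19, 5, 14], [24, 21, 32]]
`result = data[1][1]` → result = 21
So result = 21

Answer: 21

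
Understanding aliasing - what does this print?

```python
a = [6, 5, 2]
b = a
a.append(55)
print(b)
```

Key concept: basic list aliasing.
Step by step:
`a = [6, 5, 2]` → a = [6, 5, 2]
`b = a` → b = [6, 5, 2] (same object as a)
`a.append(55)` → a = [6, 5, 2, 55] (same object as b); b = [6, 5, 2, 55] (same object as a)
`print(b)` → prints [6, 5, 2, 55]

Answer: [6, 5, 2, 55]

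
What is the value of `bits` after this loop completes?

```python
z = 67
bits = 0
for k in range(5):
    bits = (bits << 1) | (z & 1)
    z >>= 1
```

Reverse lowest 5 bits of 67
`bits` takes the values: 0 → 1 → 3 → 6 → 12 → 24

Answer: 24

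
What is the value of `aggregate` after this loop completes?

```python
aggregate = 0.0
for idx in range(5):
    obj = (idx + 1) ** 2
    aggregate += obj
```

Sum of squared losses 1² + 2² + ... + 5²
`aggregate` takes the values: 0.0 → 1.0 → 5.0 → 14.0 → 30.0 → 55.0

Answer: 55.0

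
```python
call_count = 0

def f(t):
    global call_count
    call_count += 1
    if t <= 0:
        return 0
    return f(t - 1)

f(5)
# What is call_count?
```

Linear recursion stepping by 1: 6 calls from t=5 down to ≤0.

Answer: 6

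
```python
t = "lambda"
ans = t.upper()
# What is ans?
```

Trace:
`t = "lambda"` → t = 'lambda'
`ans = t.upper()` → ans = 'LAMBDA'
So ans = 'LAMBDA'

Answer: 'LAMBDA'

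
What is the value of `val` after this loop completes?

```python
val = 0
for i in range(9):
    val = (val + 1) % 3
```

Increment mod 3, 9 times = 0
`val` takes the values: 0 → 1 → 2 → 0 → 1 → 2 → 0 → 1 → 2 → 0

Answer: 0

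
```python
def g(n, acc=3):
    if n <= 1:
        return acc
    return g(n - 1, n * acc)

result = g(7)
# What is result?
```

Accumulator trace (n, acc): (7, 3) -> (6, 21) -> (5, 126) -> (4, 630) -> (3, 2520) -> (2, 7560) -> (1, 15120) -> return 15120

Answer: 15120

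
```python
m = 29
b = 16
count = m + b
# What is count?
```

Trace:
`m = 29` → m = 29
`b = 16` → b = 16
`count = m + b` → count = 45
So count = 45

Answer: 45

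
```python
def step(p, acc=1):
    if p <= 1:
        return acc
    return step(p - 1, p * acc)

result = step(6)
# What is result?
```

Accumulator trace (n, acc): (6, 1) -> (5, 6) -> (4, 30) -> (3, 120) -> (2, 360) -> (1, 720) -> return 720

Answer: 720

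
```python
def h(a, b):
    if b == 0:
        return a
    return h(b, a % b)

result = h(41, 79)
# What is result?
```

h(41, 79) -> h(79, 41) -> h(41, 38) -> h(38, 3) -> h(3, 2) -> h(2, 1) -> h(1, 0) -> 1

Answer: 1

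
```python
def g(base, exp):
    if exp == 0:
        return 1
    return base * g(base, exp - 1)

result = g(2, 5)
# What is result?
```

g(2, 5) = 2 * 2 * 2 * 2 * 2 = 32

Answer: 32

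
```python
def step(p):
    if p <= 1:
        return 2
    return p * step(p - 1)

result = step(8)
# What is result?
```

step(8) = 8 * 7 * 6 * 5 * 4 * 3 * 2 * 2 = 80640

Answer: 80640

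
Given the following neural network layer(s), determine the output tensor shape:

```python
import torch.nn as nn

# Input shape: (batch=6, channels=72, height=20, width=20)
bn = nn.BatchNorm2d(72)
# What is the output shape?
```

Input: (6, 72, 20, 20) -> Output: (6, 72, 20, 20)

Answer: (6, 72, 20, 20)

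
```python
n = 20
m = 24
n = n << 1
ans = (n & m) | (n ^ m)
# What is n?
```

Trace:
`n = 20` → n = 20
`m = 24` → m = 24
`n = n << 1` → n = 40
`ans = (n & m) | (n ^ m)` → ans = 56
So n = 40

Answer: 40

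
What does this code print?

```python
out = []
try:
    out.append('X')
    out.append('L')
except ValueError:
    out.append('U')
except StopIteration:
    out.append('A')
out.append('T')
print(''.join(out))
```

Execution trace: 'X' (try body) → 'L' (try body, no exception) → 'T' (after the try/except). Output: XLT

Answer: XLT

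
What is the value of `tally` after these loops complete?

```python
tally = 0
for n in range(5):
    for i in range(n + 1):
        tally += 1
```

Triangle: 1 + 2 + ... + 5
`tally` takes the values: 0 → 1 → 2 → 3 → 4 → 5 → 6 → 7 → 8 → 9 → 10 → 11 → 12 → 13 → 14 → 15

Answer: 15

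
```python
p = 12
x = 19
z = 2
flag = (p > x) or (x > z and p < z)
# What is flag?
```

Trace:
`p = 12` → p = 12
`x = 19` → x = 19
`z = 2` → z = 2
`flag = (p > x) or (x > z and p < z)` → flag = False
So flag = False

Answer: False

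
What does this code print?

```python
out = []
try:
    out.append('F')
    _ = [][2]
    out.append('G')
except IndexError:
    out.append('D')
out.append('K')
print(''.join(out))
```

Execution trace: 'F' (try body) → 'D' (except IndexError) → 'K' (after the try/except). Output: FDK

Answer: FDK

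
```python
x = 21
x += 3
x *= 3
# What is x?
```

Trace:
`x = 21` → x = 21
`x += 3` → x = 24
`x *= 3` → x = 72
So x = 72

Answer: 72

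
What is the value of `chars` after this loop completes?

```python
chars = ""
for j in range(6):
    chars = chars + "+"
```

Repeat '+' 6 times
`chars` takes the values: "" → "+" → "++" → "+++" → "++++" → "+++++" → "++++++"

Answer: "++++++"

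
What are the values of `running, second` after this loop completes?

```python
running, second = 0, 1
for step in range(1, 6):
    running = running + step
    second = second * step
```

Sum and factorial of 1 to 5
`running, second` takes the values: (0, 1) → (1, 1) → (3, 1) → (3, 2) → (6, 2) → (6, 6) → (10, 6) → (10, 24) → (15, 24) → (15, 120)

Answer: 15, 120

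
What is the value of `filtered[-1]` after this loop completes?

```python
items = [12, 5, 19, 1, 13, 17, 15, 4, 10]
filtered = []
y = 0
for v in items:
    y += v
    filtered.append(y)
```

Cumulative sum ends at 96
`filtered` takes the values: [] → [12] → [12, 17] → [12, 17, 36] → [12, 17, 36, 37] → [12, 17, 36, 37, 50] → [12, 17, 36, 37, 50, 67] → [12, 17, 36, 37, 50, 67, 82] → [12, 17, 36, 37, 50, 67, 82, 86] → [12, 17, 36, 37, 50, 67, 82, 86, 96]
So `filtered[-1]` = 96

Answer: 96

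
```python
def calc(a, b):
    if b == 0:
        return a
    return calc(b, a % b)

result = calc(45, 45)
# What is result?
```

calc(45, 45) -> calc(45, 0) -> 45

Answer: 45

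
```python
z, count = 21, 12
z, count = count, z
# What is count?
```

Trace:
`z, count = 21, 12` → z = 21; count = 12
`z, count = count, z` → z = 12; count = 21
So count = 21

Answer: 21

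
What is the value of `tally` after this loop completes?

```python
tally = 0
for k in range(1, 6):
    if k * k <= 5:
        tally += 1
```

Count numbers where k² ≤ 5
`tally` takes the values: 0 → 1 → 2

Answer: 2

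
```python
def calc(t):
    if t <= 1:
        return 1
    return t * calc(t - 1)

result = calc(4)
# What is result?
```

calc(4) = 4 * 3 * 2 * 1 = 24

Answer: 24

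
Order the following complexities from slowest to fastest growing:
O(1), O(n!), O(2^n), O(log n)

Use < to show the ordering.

Ordered by growth rate: O(1) < O(log n) < O(2^n) < O(n!)

Answer: O(1) < O(log n) < O(2^n) < O(n!)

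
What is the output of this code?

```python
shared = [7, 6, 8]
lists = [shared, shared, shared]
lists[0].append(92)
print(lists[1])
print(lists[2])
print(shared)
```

Key concept: list of same reference.
Step by step:
`shared = [7, 6, 8]` → shared = [7, 6, 8]
`lists = [shared, shared, shared]` → lists = [[7, 6, 8], [7, 6, 8], [7, 6, 8]]
`lists[0].append(92)` → shared = [7, 6, 8, 92]; lists = [[7, 6, 8, 92], [7, 6, 8, 92], [7, 6, 8, 92]]
`print(lists[1])` → prints [7, 6, 8, 92]
`print(lists[2])` → prints [7, 6, 8, 92]
`print(shared)` → prints [7, 6, 8, 92]

Answer:
[7, 6, 8, 92]
[7, 6, 8, 92]
[7, 6, 8, 92]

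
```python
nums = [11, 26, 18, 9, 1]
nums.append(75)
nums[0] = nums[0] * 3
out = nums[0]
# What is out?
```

Trace:
`nums = [11, 26, 18, 9, 1]` → nums = [11, 26, 18, 9, 1]
`nums.append(75)` → nums = [11, 26, 18, 9, 1, 75]
`nums[0] = nums[0] * 3` → nums = [33, 26, 18, 9, 1, 75]
`out = nums[0]` → out = 33
So out = 33

Answer: 33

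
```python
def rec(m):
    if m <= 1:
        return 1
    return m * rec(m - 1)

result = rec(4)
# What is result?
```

rec(4) = 4 * 3 * 2 * 1 = 24

Answer: 24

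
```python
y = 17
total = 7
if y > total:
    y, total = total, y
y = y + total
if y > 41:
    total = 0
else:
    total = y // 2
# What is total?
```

Trace:
`y = 17` → y = 17
`total = 7` → total = 7
`if y > total: ...` → y > total is True → y = 7; total = 17
`y = y + total` → y = 24
`if y > 41: ...` → y > 41 is False, take else branch → total = 12
So total = 12

Answer: 12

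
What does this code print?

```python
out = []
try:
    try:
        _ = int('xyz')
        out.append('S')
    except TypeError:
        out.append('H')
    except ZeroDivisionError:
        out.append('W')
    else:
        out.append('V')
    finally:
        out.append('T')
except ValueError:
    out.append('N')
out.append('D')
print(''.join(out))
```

Execution trace: 'T' (inner finally) → 'N' (outer except ValueError) → 'D' (after the try/except). Output: TND

Answer: TND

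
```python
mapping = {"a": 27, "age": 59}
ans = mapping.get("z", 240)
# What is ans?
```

Trace:
`mapping = {"a": 27, "age": 59}` → mapping = {'a': 27, 'age': 59}
`ans = mapping.get("z", 240)` → ans = 240
So ans = 240

Answer: 240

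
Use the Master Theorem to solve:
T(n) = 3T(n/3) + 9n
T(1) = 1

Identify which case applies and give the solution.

a=3, b=3, f(n)=9n. log_3(3) = 1. Since c=1 = 1, Case 2 applies: T(n) = Θ(n^log_b(a) · log n) = O(n log n).

Answer: O(n log n) - Case 2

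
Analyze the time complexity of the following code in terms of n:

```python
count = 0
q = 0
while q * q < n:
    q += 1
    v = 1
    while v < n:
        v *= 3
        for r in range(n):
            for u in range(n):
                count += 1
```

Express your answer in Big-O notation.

Each loop level contributes: √n × log n × n × n. Multiplying the contributions gives O(n^2√n log n).

Answer: O(n^2√n log n)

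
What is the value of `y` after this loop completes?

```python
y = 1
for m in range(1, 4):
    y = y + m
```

Start at 1, add 1 through 3
`y` takes the values: 1 → 2 → 4 → 7

Answer: 7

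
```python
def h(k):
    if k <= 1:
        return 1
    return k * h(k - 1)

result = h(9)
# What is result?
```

h(9) = 9 * 8 * 7 * 6 * 5 * 4 * 3 * 2 * 1 = 362880

Answer: 362880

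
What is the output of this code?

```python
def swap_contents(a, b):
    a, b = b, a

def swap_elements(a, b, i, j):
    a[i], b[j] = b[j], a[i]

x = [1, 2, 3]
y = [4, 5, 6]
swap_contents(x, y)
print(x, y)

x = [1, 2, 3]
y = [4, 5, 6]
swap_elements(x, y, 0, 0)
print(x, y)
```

Key concept: parameter rebinding vs mutation.
Step by step:
`x = [1, 2, 3]` → x = [1, 2, 3]
`y = [4, 5, 6]` → y = [4, 5, 6]
`swap_contents(x, y)` → no visible change to tracked variables
`print(x, y)` → prints [1, 2, 3] [4, 5, 6]
`x = [1, 2, 3]` → x = [1, 2, 3]
`y = [4, 5, 6]` → y = [4, 5, 6]
`swap_elements(x, y, 0, 0)` → x = [4, 2, 3]; y = [1, 5, 6]
`print(x, y)` → prints [4, 2, 3] [1, 5, 6]

Answer:
[1, 2, 3] [4, 5, 6]
[4, 2, 3] [1, 5, 6]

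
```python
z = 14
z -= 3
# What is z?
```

Trace:
`z = 14` → z = 14
`z -= 3` → z = 11
So z = 11

Answer: 11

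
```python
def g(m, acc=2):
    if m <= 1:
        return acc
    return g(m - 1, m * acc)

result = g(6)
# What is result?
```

Accumulator trace (n, acc): (6, 2) -> (5, 12) -> (4, 60) -> (3, 240) -> (2, 720) -> (1, 1440) -> return 1440

Answer: 1440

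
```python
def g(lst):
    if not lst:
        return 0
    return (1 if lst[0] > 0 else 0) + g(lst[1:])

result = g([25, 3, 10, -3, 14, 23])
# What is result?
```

Count of positive elements in [25, 3, 10, -3, 14, 23] = 5

Answer: 5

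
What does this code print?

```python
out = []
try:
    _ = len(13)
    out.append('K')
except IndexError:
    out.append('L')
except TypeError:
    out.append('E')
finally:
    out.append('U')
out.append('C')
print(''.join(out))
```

Execution trace: 'E' (except TypeError) → 'U' (finally) → 'C' (after the try/except). Output: EUC

Answer: EUC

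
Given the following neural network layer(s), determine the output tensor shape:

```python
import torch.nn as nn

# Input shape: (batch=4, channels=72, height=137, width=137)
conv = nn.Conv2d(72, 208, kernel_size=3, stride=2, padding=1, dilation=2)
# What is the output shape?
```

Input: (4, 72, 137, 137) -> Output: (4, 208, 68, 68)

Answer: (4, 208, 68, 68)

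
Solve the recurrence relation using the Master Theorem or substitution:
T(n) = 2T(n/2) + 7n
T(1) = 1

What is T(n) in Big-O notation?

By Master Theorem: a=2, b=2, f(n)=7n. Since log_2(2) = 1 and f(n) = Θ(n^1), Case 2 applies. T(n) = O(n log n).

Answer: O(n log n)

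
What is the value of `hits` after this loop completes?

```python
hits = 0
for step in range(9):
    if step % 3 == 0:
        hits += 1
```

Count numbers divisible by 3 in range(9)
`hits` takes the values: 0 → 1 → 2 → 3

Answer: 3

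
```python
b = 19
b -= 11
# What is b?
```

Trace:
`b = 19` → b = 19
`b -= 11` → b = 8
So b = 8

Answer: 8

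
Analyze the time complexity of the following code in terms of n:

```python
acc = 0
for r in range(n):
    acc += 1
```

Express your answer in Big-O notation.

Each loop level contributes: n. Multiplying the contributions gives O(n).

Answer: O(n)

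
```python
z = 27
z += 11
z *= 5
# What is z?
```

Trace:
`z = 27` → z = 27
`z += 11` → z = 38
`z *= 5` → z = 190
So z = 190

Answer: 190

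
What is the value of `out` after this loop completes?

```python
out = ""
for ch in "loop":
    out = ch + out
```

Reverse 'loop'
`out` takes the values: "" → "l" → "ol" → "ool" → "pool"

Answer: "pool"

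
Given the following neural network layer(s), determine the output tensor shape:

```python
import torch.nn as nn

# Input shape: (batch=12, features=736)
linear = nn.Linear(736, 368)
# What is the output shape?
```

Input: (12, 736) -> Output: (12, 368)

Answer: (12, 368)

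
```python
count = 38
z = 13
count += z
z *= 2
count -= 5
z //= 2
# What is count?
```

Trace:
`count = 38` → count = 38
`z = 13` → z = 13
`count += z` → count = 51
`z *= 2` → z = 26
`count -= 5` → count = 46
`z //= 2` → z = 13
So count = 46

Answer: 46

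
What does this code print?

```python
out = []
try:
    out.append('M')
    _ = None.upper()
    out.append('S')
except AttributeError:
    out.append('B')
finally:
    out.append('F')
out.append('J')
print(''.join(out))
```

Execution trace: 'M' (try body) → 'B' (except AttributeError) → 'F' (finally) → 'J' (after the try/except). Output: MBFJ

Answer: MBFJ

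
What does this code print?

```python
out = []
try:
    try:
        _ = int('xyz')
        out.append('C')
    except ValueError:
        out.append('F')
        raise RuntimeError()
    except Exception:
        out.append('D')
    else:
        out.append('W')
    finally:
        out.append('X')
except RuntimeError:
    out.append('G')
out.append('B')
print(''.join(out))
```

Execution trace: 'F' (inner except ValueError) → 'X' (inner finally) → 'G' (outer except RuntimeError) → 'B' (after the try/except). Output: FXGB

Answer: FXGB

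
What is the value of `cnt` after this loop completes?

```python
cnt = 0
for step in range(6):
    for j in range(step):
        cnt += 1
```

Triangle number: 0+1+2+...+5
`cnt` takes the values: 0 → 1 → 2 → 3 → 4 → 5 → 6 → 7 → 8 → 9 → 10 → 11 → 12 → 13 → 14 → 15

Answer: 15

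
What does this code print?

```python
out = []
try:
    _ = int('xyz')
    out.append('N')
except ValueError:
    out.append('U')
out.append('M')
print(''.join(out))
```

Execution trace: 'U' (except ValueError) → 'M' (after the try/except). Output: UM

Answer: UM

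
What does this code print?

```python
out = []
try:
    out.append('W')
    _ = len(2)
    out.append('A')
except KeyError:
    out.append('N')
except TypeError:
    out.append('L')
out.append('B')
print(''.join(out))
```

Execution trace: 'W' (try body) → 'L' (except TypeError) → 'B' (after the try/except). Output: WLB

Answer: WLB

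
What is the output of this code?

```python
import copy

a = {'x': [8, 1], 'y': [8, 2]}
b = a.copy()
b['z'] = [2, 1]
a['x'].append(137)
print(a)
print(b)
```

Key concept: shallow copy of dict with mutable values.
Step by step:
`a = {'x': [8, 1], 'y': [8, 2]}` → a = {'x': [8, 1], 'y': [8, 2]}
`b = a.copy()` → b = {'x': [8, 1], 'y': [8, 2]}
`b['z'] = [2, 1]` → b = {'x': [8, 1], 'y': [8, 2], 'z': [2, 1]}
`a['x'].append(137)` → a = {'x': [8, 1, 137], 'y': [8, 2]}; b = {'x': [8, 1, 137], 'y': [8, 2], 'z': [2, 1]}
`print(a)` → prints {'x': [8, 1, 137], 'y': [8, 2]}
`print(b)` → prints {'x': [8, 1, 137], 'y': [8, 2], 'z': [2, 1]}

Answer:
{'x': [8, 1, 137], 'y': [8, 2]}
{'x': [8, 1, 137], 'y': [8, 2], 'z': [2, 1]}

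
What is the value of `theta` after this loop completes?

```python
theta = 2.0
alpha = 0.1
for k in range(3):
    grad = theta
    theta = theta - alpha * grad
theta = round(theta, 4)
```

Gradient descent: w = 2.0 * (1 - 0.1)^3
`theta` takes the values: 2.0 → 1.8 → 1.62 → 1.458

Answer: 1.458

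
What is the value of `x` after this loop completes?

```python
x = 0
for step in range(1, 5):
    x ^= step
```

XOR of 1 to 4
`x` takes the values: 0 → 1 → 3 → 0 → 4

Answer: 4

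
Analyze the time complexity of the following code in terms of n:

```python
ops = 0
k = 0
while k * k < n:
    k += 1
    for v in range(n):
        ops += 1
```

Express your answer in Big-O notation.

Each loop level contributes: √n × n. Multiplying the contributions gives O(n√n).

Answer: O(n√n)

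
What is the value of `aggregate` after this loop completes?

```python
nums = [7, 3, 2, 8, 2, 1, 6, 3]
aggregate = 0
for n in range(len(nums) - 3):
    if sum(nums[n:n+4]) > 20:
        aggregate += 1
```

Count windows with sum > 20
`aggregate` takes the values: 0

Answer: 0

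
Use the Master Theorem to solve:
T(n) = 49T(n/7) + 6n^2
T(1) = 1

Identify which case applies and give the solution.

a=49, b=7, f(n)=6n^2. log_7(49) = 2. Since c=2 = 2, Case 2 applies: T(n) = Θ(n^log_b(a) · log n) = O(n^2 log n).

Answer: O(n^2 log n) - Case 2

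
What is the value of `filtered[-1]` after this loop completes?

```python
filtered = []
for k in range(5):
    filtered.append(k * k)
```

Last element of squares 0 to 4
`filtered` takes the values: [] → [0] → [0, 1] → [0, 1, 4] → [0, 1, 4, 9] → [0, 1, 4, 9, 16]
So `filtered[-1]` = 16

Answer: 16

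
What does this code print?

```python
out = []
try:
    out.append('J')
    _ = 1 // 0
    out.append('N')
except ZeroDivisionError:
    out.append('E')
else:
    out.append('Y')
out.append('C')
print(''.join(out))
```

Execution trace: 'J' (try body) → 'E' (except ZeroDivisionError) → 'C' (after the try/except). Output: JEC

Answer: JEC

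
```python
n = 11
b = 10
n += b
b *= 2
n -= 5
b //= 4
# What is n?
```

Trace:
`n = 11` → n = 11
`b = 10` → b = 10
`n += b` → n = 21
`b *= 2` → b = 20
`n -= 5` → n = 16
`b //= 4` → b = 5
So n = 16

Answer: 16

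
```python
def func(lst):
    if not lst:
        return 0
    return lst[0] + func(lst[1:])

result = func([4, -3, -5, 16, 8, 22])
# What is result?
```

4 + (-3) + (-5) + 16 + 8 + 22 + 0 = 42

Answer: 42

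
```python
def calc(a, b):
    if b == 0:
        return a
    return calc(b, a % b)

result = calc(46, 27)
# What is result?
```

calc(46, 27) -> calc(27, 19) -> calc(19, 8) -> calc(8, 3) -> calc(3, 2) -> calc(2, 1) -> calc(1, 0) -> 1

Answer: 1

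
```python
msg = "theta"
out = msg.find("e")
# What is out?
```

Trace:
`msg = "theta"` → msg = 'theta'
`out = msg.find("e")` → out = 2
So out = 2

Answer: 2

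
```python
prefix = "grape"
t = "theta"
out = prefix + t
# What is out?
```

Trace:
`prefix = "grape"` → prefix = 'grape'
`t = "theta"` → t = 'theta'
`out = prefix + t` → out = 'grapetheta'
So out = 'grapetheta'

Answer: 'grapetheta'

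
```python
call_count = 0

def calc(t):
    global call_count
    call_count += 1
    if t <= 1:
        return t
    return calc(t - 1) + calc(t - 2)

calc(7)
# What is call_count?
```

Calls(t) = 1 + Calls(t-1) + Calls(t-2); Calls(0)=Calls(1)=1. For t=7 this gives 41.

Answer: 41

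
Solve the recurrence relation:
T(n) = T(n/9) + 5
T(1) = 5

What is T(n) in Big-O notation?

Each step divides n by 9 and adds 5. After log_9(n) steps we reach T(1)=5. So T(n) = 5·log_9(n) + 5 = O(log n).

Answer: O(log n)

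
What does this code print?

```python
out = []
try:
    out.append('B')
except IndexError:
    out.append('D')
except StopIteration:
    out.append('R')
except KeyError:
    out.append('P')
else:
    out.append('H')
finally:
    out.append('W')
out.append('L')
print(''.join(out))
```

Execution trace: 'B' (try body, no exception) → 'H' (else) → 'W' (finally) → 'L' (after the try/except). Output: BHWL

Answer: BHWL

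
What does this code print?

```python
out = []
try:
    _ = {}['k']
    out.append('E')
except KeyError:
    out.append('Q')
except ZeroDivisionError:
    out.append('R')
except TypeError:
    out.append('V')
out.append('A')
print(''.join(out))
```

Execution trace: 'Q' (except KeyError) → 'A' (after the try/except). Output: QA

Answer: QA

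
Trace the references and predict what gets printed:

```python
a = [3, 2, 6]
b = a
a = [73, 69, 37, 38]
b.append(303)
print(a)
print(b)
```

Key concept: rebinding vs mutation: a is rebound to a new list, b still points at the original.
Step by step:
`a = [3, 2, 6]` → a = [3, 2, 6]
`b = a` → b = [3, 2, 6] (same object as a)
`a = [73, 69, 37, 38]` → a = [73, 69, 37, 38]
`b.append(303)` → b = [3, 2, 6, 303]
`print(a)` → prints [73, 69, 37, 38]
`print(b)` → prints [3, 2, 6, 303]

Answer:
[73, 69, 37, 38]
[3, 2, 6, 303]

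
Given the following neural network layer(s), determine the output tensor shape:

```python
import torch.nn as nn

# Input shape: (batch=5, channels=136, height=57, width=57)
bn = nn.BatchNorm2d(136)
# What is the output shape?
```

Input: (5, 136, 57, 57) -> Output: (5, 136, 57, 57)

Answer: (5, 136, 57, 57)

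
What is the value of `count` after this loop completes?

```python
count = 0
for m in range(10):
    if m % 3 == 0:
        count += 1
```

Count numbers divisible by 3 in range(10)
`count` takes the values: 0 → 1 → 2 → 3 → 4

Answer: 4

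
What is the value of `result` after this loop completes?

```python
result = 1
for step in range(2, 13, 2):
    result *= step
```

Product of even numbers 2 to 12
`result` takes the values: 1 → 2 → 8 → 48 → 384 → 3840 → 46080

Answer: 46080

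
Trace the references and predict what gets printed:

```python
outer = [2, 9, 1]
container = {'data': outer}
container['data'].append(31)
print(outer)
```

Key concept: dict holds reference to list.
Step by step:
`outer = [2, 9, 1]` → outer = [2, 9, 1]
`container = {'data': outer}` → container = {'data': [2, 9, 1]}
`container['data'].append(31)` → outer = [2, 9, 1, 31]; container = {'data': [2, 9, 1, 31]}
`print(outer)` → prints [2, 9, 1, 31]

Answer: [2, 9, 1, 31]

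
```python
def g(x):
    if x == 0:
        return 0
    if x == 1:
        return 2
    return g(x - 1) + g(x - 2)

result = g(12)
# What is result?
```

Build up from base cases: g(0)=0, g(1)=2, g(2)=2, g(3)=4, g(4)=6, g(5)=10, g(6)=16, ..., g(12)=288

Answer: 288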